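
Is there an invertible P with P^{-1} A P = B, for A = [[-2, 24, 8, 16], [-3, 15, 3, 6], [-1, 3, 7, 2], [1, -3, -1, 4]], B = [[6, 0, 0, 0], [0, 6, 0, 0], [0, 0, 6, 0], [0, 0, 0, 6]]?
Both have characteristic polynomial (x - 6)^4, but the minimal polynomial of A is (x - 6)^2 while the minimal polynomial of B is x - 6. The minimal polynomial is a similarity invariant, so A and B are not similar.

No.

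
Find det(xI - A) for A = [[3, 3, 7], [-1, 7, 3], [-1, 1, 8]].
χ_A(x) = (x - 6)^3

xI - A = [[x - 3, -3, -7], [1, x - 7, -3], [1, -1, x - 8]].

Expanding det(xI - A) along the first row:
det(xI - A) = + (x - 3)·det([[x - 7, -3], [-1, x - 8]]) - (-3)·det([[1, -3], [1, x - 8]]) + (-7)·det([[1, x - 7], [1, -1]]).

Evaluating gives χ_A(x) = x^3 - 18x^2 + 108x - 216 = (x - 6)^3.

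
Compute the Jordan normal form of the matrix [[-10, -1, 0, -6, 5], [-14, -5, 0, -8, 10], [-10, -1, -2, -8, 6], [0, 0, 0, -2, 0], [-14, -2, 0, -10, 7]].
The characteristic polynomial is det(xI - A) = (x + 2)^3(x + 3)^2, so the eigenvalues are -3 (algebraic multiplicity 2), -2 (algebraic multiplicity 3).

For λ = -3: rank(A + 3I) = 3. The eigenspace has dimension 5 - 3 = 2, so there are 2 Jordan blocks; the rank sequence gives block sizes [1, 1].

For λ = -2: rank(A + 2I) = 2. The eigenspace has dimension 5 - 2 = 3, so there are 3 Jordan blocks; the rank sequence gives block sizes [1, 1, 1].

Assembling the blocks gives the Jordan form J above.

J = [[-3, 0, 0, 0, 0], [0, -3, 0, 0, 0], [0, 0, -2, 0, 0], [0, 0, 0, -2, 0], [0, 0, 0, 0, -2]]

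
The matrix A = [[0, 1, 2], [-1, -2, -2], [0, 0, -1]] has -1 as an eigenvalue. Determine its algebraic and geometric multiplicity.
algebraic multiplicity 3, geometric multiplicity 2

The characteristic polynomial is (x + 1)^3, so the factor x + 1 appears with exponent 3: the algebraic multiplicity is 3.

rank(A + I) = 1, so the eigenspace has dimension 3 - 1 = 2: the geometric multiplicity is 2.

Since 2 < 3, A is not diagonalizable.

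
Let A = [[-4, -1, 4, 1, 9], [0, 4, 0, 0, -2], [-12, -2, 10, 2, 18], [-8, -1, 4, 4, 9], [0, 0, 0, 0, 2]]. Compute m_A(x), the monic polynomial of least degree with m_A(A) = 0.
The characteristic polynomial factors as (x - 4)^3(x - 2)^2. The minimal polynomial is ∏(x - λ)^{k_λ} where k_λ is the size of the largest Jordan block at λ.

For λ = 2: rank(A - 2I) = 3, and the largest Jordan block has size 1 (the smallest k with rank((A - 2I)^k) = rank((A - 2I)^(k+1))).
For λ = 4: rank(A - 4I) = 4, and the largest Jordan block has size 3 (the smallest k with rank((A - 4I)^k) = rank((A - 4I)^(k+1))).

So m_A(x) = (x - 4)^3(x - 2).

m_A(x) = (x - 4)^3(x - 2)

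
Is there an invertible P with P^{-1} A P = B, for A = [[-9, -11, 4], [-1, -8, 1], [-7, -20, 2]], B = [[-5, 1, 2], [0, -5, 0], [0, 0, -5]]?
No.

Both have characteristic polynomial (x + 5)^3, but the minimal polynomial of A is (x + 5)^3 while the minimal polynomial of B is (x + 5)^2. The minimal polynomial is a similarity invariant, so A and B are not similar.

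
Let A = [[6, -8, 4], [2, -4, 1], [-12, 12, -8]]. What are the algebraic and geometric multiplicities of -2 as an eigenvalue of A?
The characteristic polynomial is (x + 2)^3, so the factor x + 2 appears with exponent 3: the algebraic multiplicity is 3.

rank(A + 2I) = 1, so the eigenspace has dimension 3 - 1 = 2: the geometric multiplicity is 2.

Since 2 < 3, A is not diagonalizable.

algebraic multiplicity 3, geometric multiplicity 2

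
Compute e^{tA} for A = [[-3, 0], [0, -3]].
e^{tA} = [[e^{-3*t}, 0], [0, e^{-3*t}]]

A has Jordan form J = [[-3, 0], [0, -3]] with A = PJP^{-1}, so e^{tA} = P e^{tJ} P^{-1}.

For a Jordan block J_k(λ), e^{tJ_k(λ)} = e^{λt} · (I + tN + t^2 N^2/2! + ... + t^{k-1} N^{k-1}/(k-1)!) where N is the nilpotent superdiagonal part.

Assembling the blocks and conjugating back gives the entries of e^{tA} as shown above.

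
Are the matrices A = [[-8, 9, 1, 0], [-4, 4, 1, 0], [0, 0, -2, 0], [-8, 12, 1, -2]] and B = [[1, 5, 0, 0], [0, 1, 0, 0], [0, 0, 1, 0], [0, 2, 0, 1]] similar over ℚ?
trace(A) = -8 but trace(B) = 4. The trace is a similarity invariant, so A and B are not similar.

No.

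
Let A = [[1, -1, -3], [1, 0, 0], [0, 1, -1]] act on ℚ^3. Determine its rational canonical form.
R = [[0, 0, -4], [1, 0, 0], [0, 1, 0]]

The invariant factors of A (the non-unit diagonal entries of the Smith normal form of xI - A over ℚ[x]) are x^3 + 4, each dividing the next. The characteristic polynomial is their product, x^3 + 4.

The rational canonical form is the block-diagonal matrix of companion matrices C(f_i):
R = [[0, 0, -4], [1, 0, 0], [0, 1, 0]].

Note the characteristic polynomial does not split into linear factors over ℚ, so A has no Jordan form over ℚ; the rational canonical form exists over any field.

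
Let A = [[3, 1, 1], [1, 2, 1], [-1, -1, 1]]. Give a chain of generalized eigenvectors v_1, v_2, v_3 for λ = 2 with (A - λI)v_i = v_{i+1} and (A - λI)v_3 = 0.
We seek v_1 ∈ ker((A - 2I)^3) \ ker((A - 2I)^2), then set v_{i+1} = (A - 2I) v_i.

One such chain is v_1 = [[1, 0, 0]]^T, v_2 = [[1, 1, -1]]^T, v_3 = [[1, 0, -1]]^T. Check: (A - 2I) v_3 = [[0, 0, 0]]^T = 0.

v_1 = [[1, 0, 0]]^T, v_2 = [[1, 1, -1]]^T, v_3 = [[1, 0, -1]]^T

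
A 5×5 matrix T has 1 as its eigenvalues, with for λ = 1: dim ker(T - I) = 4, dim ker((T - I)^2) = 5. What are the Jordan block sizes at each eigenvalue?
Jordan blocks: (1, 2), (1, 1), (1, 1), (1, 1)

λ = 1: successive nullity increments [4, 1] count blocks of size ≥ k; block sizes are [2, 1, 1, 1].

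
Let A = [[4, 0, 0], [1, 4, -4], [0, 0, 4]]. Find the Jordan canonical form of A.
J = [[4, 1, 0], [0, 4, 0], [0, 0, 4]]

The characteristic polynomial is det(xI - A) = (x - 4)^3, so the eigenvalues are 4 (algebraic multiplicity 3).

For λ = 4: rank(A - 4I) = 1, rank((A - 4I)^2) = 0. The eigenspace has dimension 3 - 1 = 2, so there are 2 Jordan blocks; the rank sequence gives block sizes [2, 1].

Assembling the blocks gives the Jordan form J above.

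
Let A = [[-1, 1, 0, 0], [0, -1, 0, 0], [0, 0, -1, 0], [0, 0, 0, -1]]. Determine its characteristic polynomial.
xI - A = [[x + 1, -1, 0, 0], [0, x + 1, 0, 0], [0, 0, x + 1, 0], [0, 0, 0, x + 1]].

Expanding det(xI - A) along the first row:
det(xI - A) = + (x + 1)·det([[x + 1, 0, 0], [0, x + 1, 0], [0, 0, x + 1]]) - (-1)·det([[0, 0, 0], [0, x + 1, 0], [0, 0, x + 1]]) + (0)·det([[0, x + 1, 0], [0, 0, 0], [0, 0, x + 1]]) - (0)·det([[0, x + 1, 0], [0, 0, x + 1], [0, 0, 0]]).

Evaluating gives χ_A(x) = x^4 + 4x^3 + 6x^2 + 4x + 1 = (x + 1)^4.

χ_A(x) = (x + 1)^4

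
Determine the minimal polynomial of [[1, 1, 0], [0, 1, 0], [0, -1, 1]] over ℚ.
The characteristic polynomial factors as (x - 1)^3. The minimal polynomial is ∏(x - λ)^{k_λ} where k_λ is the size of the largest Jordan block at λ.

For λ = 1: rank(A - I) = 1, and the largest Jordan block has size 2 (the smallest k with rank((A - I)^k) = rank((A - I)^(k+1))).

So m_A(x) = (x - 1)^2.

m_A(x) = (x - 1)^2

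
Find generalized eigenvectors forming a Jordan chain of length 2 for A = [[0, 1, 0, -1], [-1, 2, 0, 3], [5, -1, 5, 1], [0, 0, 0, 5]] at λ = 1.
We seek v_1 ∈ ker((A - I)^2) \ ker(A - I), then set v_{i+1} = (A - I) v_i.

One such chain is v_1 = [[0, 1, 0, 0]]^T, v_2 = [[1, 1, -1, 0]]^T. Check: (A - I) v_2 = [[0, 0, 0, 0]]^T = 0.

v_1 = [[0, 1, 0, 0]]^T, v_2 = [[1, 1, -1, 0]]^T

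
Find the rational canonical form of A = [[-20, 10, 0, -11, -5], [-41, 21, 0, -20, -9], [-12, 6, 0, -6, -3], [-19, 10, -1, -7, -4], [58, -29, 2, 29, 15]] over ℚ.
R = [[0, -1, 0, 0, 0], [1, 3, 0, 0, 0], [0, 0, 0, 0, 3], [0, 0, 1, 0, -10], [0, 0, 0, 1, 6]]

The invariant factors of A (the non-unit diagonal entries of the Smith normal form of xI - A over ℚ[x]) are x^2 - 3x + 1, (x - 3)(x^2 - 3x + 1), each dividing the next. The characteristic polynomial is their product, (x - 3)(x^2 - 3x + 1)^2.

The rational canonical form is the block-diagonal matrix of companion matrices C(f_i):
R = [[0, -1, 0, 0, 0], [1, 3, 0, 0, 0], [0, 0, 0, 0, 3], [0, 0, 1, 0, -10], [0, 0, 0, 1, 6]].

Note the characteristic polynomial does not split into linear factors over ℚ, so A has no Jordan form over ℚ; the rational canonical form exists over any field.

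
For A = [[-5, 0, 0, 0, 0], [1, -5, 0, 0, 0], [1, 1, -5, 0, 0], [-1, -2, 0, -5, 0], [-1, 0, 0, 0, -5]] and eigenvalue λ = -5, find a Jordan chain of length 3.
We seek v_1 ∈ ker((A + 5I)^3) \ ker((A + 5I)^2), then set v_{i+1} = (A + 5I) v_i.

One such chain is v_1 = [[1, -1, 0, 0, -1]]^T, v_2 = [[0, 1, 0, 1, -1]]^T, v_3 = [[0, 0, 1, -2, 0]]^T. Check: (A + 5I) v_3 = [[0, 0, 0, 0, 0]]^T = 0.

v_1 = [[1, -1, 0, 0, -1]]^T, v_2 = [[0, 1, 0, 1, -1]]^T, v_3 = [[0, 0, 1, -2, 0]]^T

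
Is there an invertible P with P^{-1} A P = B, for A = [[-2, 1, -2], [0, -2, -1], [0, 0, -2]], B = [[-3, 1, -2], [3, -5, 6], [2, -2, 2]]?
Both have characteristic polynomial (x + 2)^3, but the minimal polynomial of A is (x + 2)^3 while the minimal polynomial of B is (x + 2)^2. The minimal polynomial is a similarity invariant, so A and B are not similar.

No.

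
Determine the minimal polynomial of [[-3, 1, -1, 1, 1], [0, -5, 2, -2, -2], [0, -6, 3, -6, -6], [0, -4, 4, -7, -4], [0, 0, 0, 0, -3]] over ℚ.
m_A(x) = (x + 3)^2

The characteristic polynomial factors as (x + 3)^5. The minimal polynomial is ∏(x - λ)^{k_λ} where k_λ is the size of the largest Jordan block at λ.

For λ = -3: rank(A + 3I) = 1, and the largest Jordan block has size 2 (the smallest k with rank((A + 3I)^k) = rank((A + 3I)^(k+1))).

So m_A(x) = (x + 3)^2.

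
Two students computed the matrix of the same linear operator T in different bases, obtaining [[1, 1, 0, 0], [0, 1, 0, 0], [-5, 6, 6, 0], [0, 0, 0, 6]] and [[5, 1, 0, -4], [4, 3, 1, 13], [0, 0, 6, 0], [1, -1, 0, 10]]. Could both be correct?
trace(A) = 14 but trace(B) = 24. The trace is a similarity invariant, so A and B are not similar.

No.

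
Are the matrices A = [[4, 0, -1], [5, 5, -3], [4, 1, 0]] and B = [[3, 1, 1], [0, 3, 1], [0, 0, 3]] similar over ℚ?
Two matrices over a field are similar if and only if they have the same invariant factors.

Both A and B have characteristic polynomial (x - 3)^3 and minimal polynomial (x - 3)^3. Computing further, both have invariant factors (x - 3)^3. Hence A and B are similar.

Yes.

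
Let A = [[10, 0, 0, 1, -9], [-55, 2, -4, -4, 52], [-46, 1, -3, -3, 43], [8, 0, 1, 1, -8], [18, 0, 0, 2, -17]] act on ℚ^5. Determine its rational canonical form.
R = [[1, 0, 0, 0, 0], [0, 0, 0, 0, -15], [0, 1, 0, 0, 32], [0, 0, 1, 0, -8], [0, 0, 0, 1, -8]]

The invariant factors of A (the non-unit diagonal entries of the Smith normal form of xI - A over ℚ[x]) are x - 1, (x - 1)(x + 5)(x^2 + 4x - 3), each dividing the next. The characteristic polynomial is their product, (x - 1)^2(x + 5)(x^2 + 4x - 3).

The rational canonical form is the block-diagonal matrix of companion matrices C(f_i):
R = [[1, 0, 0, 0, 0], [0, 0, 0, 0, -15], [0, 1, 0, 0, 32], [0, 0, 1, 0, -8], [0, 0, 0, 1, -8]].

Note the characteristic polynomial does not split into linear factors over ℚ, so A has no Jordan form over ℚ; the rational canonical form exists over any field.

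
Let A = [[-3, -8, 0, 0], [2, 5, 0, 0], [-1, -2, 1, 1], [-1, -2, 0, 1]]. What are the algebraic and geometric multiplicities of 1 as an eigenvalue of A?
algebraic multiplicity 4, geometric multiplicity 2

The characteristic polynomial is (x - 1)^4, so the factor x - 1 appears with exponent 4: the algebraic multiplicity is 4.

rank(A - I) = 2, so the eigenspace has dimension 4 - 2 = 2: the geometric multiplicity is 2.

Since 2 < 4, A is not diagonalizable.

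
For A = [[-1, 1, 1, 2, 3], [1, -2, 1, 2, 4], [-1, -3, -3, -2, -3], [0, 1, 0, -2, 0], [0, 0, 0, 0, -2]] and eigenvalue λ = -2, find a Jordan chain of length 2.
We seek v_1 ∈ ker((A + 2I)^2) \ ker(A + 2I), then set v_{i+1} = (A + 2I) v_i.

One such chain is v_1 = [[0, 0, 4, -4, 1]]^T, v_2 = [[-1, 0, 1, 0, 0]]^T. Check: (A + 2I) v_2 = [[0, 0, 0, 0, 0]]^T = 0.

v_1 = [[0, 0, 4, -4, 1]]^T, v_2 = [[-1, 0, 1, 0, 0]]^T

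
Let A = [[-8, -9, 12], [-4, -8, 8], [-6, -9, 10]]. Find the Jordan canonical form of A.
The characteristic polynomial is det(xI - A) = (x + 2)^3, so the eigenvalues are -2 (algebraic multiplicity 3).

For λ = -2: rank(A + 2I) = 1, rank((A + 2I)^2) = 0. The eigenspace has dimension 3 - 1 = 2, so there are 2 Jordan blocks; the rank sequence gives block sizes [2, 1].

Assembling the blocks gives the Jordan form J above.

J = [[-2, 1, 0], [0, -2, 0], [0, 0, -2]]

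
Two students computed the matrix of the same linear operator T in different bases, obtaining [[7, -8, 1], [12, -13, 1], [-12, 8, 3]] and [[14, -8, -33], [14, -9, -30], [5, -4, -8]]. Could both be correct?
Yes.

Two matrices over a field are similar if and only if they have the same invariant factors.

Both A and B have characteristic polynomial (x - 1)^2(x + 5) and minimal polynomial (x - 1)^2(x + 5). Computing further, both have invariant factors (x - 1)^2(x + 5). Hence A and B are similar.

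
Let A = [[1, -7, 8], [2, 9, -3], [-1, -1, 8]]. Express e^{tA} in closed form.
A has Jordan form J = [[6, 1, 0], [0, 6, 1], [0, 0, 6]] with A = PJP^{-1}, so e^{tA} = P e^{tJ} P^{-1}.

For a Jordan block J_k(λ), e^{tJ_k(λ)} = e^{λt} · (I + tN + t^2 N^2/2! + ... + t^{k-1} N^{k-1}/(k-1)!) where N is the nilpotent superdiagonal part.

Assembling the blocks and conjugating back gives the entries of e^{tA} as shown above.

e^{tA} = [[(3*t^2 - 10*t + 2)*e^{6*t}/2, t*(3*t - 7)*e^{6*t}, t*(16 - 3*t)*e^{6*t}/2], [t*(4 - t)*e^{6*t}/2, (-t^2 + 3*t + 1)*e^{6*t}, t*(t - 6)*e^{6*t}/2], [t*(t - 2)*e^{6*t}/2, t*(t - 1)*e^{6*t}, (-t^2 + 4*t + 2)*e^{6*t}/2]]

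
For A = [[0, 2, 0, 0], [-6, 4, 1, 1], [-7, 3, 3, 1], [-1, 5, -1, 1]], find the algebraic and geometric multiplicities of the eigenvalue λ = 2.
The characteristic polynomial is (x - 2)^4, so the factor x - 2 appears with exponent 4: the algebraic multiplicity is 4.

rank(A - 2I) = 2, so the eigenspace has dimension 4 - 2 = 2: the geometric multiplicity is 2.

Since 2 < 4, A is not diagonalizable.

algebraic multiplicity 4, geometric multiplicity 2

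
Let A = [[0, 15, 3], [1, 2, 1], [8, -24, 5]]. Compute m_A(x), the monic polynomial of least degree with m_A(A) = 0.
The characteristic polynomial factors as (x - 5)^2(x + 3). The minimal polynomial is ∏(x - λ)^{k_λ} where k_λ is the size of the largest Jordan block at λ.

For λ = -3: rank(A + 3I) = 2, and the largest Jordan block has size 1 (the smallest k with rank((A + 3I)^k) = rank((A + 3I)^(k+1))).
For λ = 5: rank(A - 5I) = 2, and the largest Jordan block has size 2 (the smallest k with rank((A - 5I)^k) = rank((A - 5I)^(k+1))).

So m_A(x) = (x - 5)^2(x + 3).

m_A(x) = (x - 5)^2(x + 3)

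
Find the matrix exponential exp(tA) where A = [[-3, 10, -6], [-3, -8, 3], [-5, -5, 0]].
A has Jordan form J = [[-5, 0, 0], [0, -3, 1], [0, 0, -3]] with A = PJP^{-1}, so e^{tA} = P e^{tJ} P^{-1}.

For a Jordan block J_k(λ), e^{tJ_k(λ)} = e^{λt} · (I + tN + t^2 N^2/2! + ... + t^{k-1} N^{k-1}/(k-1)!) where N is the nilpotent superdiagonal part.

Assembling the blocks and conjugating back gives the entries of e^{tA} as shown above.

e^{tA} = [[e^{-3*t}, (5*e^{2*t} - 5)*e^{-5*t}, 3*(1 - e^{2*t})*e^{-5*t}], [-3*t*e^{-3*t}, ((6 - 15*t)*e^{2*t} - 5)*e^{-5*t}, 3*((3*t - 1)*e^{2*t} + 1)*e^{-5*t}], [-5*t*e^{-3*t}, 5*((2 - 5*t)*e^{2*t} - 2)*e^{-5*t}, ((15*t - 5)*e^{2*t} + 6)*e^{-5*t}]]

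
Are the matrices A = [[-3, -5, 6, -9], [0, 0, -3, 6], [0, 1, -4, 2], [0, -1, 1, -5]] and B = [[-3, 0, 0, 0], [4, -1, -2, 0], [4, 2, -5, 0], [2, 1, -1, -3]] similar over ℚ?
No.

Both have characteristic polynomial (x + 3)^4 and minimal polynomial (x + 3)^2. But rank(A + 3I) = 2 for A while rank(B + 3I) = 1 for B, so the number of Jordan blocks at λ = -3 differs. A and B are not similar.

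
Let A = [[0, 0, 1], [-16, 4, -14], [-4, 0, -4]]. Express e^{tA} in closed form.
e^{tA} = [[(2*t + 1)*e^{-2*t}, 0, t*e^{-2*t}], [2*(-2*t - e^{6*t} + 1)*e^{-2*t}, e^{4*t}, 2*(-t - e^{6*t} + 1)*e^{-2*t}], [-4*t*e^{-2*t}, 0, (1 - 2*t)*e^{-2*t}]]

A has Jordan form J = [[-2, 1, 0], [0, -2, 0], [0, 0, 4]] with A = PJP^{-1}, so e^{tA} = P e^{tJ} P^{-1}.

For a Jordan block J_k(λ), e^{tJ_k(λ)} = e^{λt} · (I + tN + t^2 N^2/2! + ... + t^{k-1} N^{k-1}/(k-1)!) where N is the nilpotent superdiagonal part.

Assembling the blocks and conjugating back gives the entries of e^{tA} as shown above.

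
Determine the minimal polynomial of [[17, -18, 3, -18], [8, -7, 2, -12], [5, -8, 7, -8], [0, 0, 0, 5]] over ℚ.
m_A(x) = (x - 6)^2(x - 5)

The characteristic polynomial factors as (x - 6)^2(x - 5)^2. The minimal polynomial is ∏(x - λ)^{k_λ} where k_λ is the size of the largest Jordan block at λ.

For λ = 5: rank(A - 5I) = 2, and the largest Jordan block has size 1 (the smallest k with rank((A - 5I)^k) = rank((A - 5I)^(k+1))).
For λ = 6: rank(A - 6I) = 3, and the largest Jordan block has size 2 (the smallest k with rank((A - 6I)^k) = rank((A - 6I)^(k+1))).

So m_A(x) = (x - 6)^2(x - 5).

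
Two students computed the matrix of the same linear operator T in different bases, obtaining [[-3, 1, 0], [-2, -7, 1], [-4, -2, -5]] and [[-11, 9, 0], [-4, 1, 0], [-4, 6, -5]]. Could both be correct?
No.

Both have characteristic polynomial (x + 5)^3, but the minimal polynomial of A is (x + 5)^3 while the minimal polynomial of B is (x + 5)^2. The minimal polynomial is a similarity invariant, so A and B are not similar.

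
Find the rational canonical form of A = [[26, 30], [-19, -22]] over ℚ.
R = [[0, 2], [1, 4]]

The invariant factors of A (the non-unit diagonal entries of the Smith normal form of xI - A over ℚ[x]) are x^2 - 4x - 2, each dividing the next. The characteristic polynomial is their product, x^2 - 4x - 2.

The rational canonical form is the block-diagonal matrix of companion matrices C(f_i):
R = [[0, 2], [1, 4]].

Note the characteristic polynomial does not split into linear factors over ℚ, so A has no Jordan form over ℚ; the rational canonical form exists over any field.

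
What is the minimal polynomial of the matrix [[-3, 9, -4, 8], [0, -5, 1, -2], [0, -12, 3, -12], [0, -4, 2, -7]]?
The characteristic polynomial factors as (x + 3)^4. The minimal polynomial is ∏(x - λ)^{k_λ} where k_λ is the size of the largest Jordan block at λ.

For λ = -3: rank(A + 3I) = 2, and the largest Jordan block has size 3 (the smallest k with rank((A + 3I)^k) = rank((A + 3I)^(k+1))).

So m_A(x) = (x + 3)^3.

m_A(x) = (x + 3)^3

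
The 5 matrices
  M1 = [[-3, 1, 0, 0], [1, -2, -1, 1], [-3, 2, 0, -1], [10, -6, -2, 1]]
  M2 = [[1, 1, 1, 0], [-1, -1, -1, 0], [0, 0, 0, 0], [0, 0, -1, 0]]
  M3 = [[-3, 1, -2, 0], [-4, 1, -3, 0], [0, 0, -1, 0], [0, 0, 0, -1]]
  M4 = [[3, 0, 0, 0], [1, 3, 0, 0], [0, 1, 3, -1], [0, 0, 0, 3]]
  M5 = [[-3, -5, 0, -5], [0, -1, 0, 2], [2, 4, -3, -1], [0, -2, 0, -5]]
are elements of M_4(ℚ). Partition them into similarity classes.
Characteristic polynomials: χ_{M1} = (x + 1)^4, χ_{M2} = x^4, χ_{M3} = (x + 1)^4, χ_{M4} = (x - 3)^4, χ_{M5} = (x + 3)^4.

{M1, M3}: invariant factors x + 1, (x + 1)^3.

{M2}: invariant factors x^2, x^2.

{M4}: invariant factors x - 3, (x - 3)^3.

{M5}: invariant factors (x + 3)^2, (x + 3)^2.

Matrices are similar if and only if their invariant-factor lists agree; the partition into similarity classes is {M1, M3}, {M2}, {M4}, {M5}.

4 classes: {M1, M3}, {M2}, {M4}, {M5}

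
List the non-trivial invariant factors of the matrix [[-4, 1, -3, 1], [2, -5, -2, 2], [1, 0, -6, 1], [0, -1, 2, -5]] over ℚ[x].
The Jordan structure of A has elementary divisors (x + 5)^2, (x + 5)^2. Arranging the block sizes at each eigenvalue in decreasing order and taking row products gives the invariant factors.

Invariant factors (smallest first, each dividing the next): (x + 5)^2, (x + 5)^2.

Check: the last factor (x + 5)^2 is the minimal polynomial, and the product (x + 5)^4 is the characteristic polynomial.

(x + 5)^2, (x + 5)^2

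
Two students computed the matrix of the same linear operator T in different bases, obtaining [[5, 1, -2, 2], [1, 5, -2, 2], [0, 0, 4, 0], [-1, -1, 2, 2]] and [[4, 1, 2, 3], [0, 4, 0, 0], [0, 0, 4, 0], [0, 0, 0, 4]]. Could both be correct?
Two matrices over a field are similar if and only if they have the same invariant factors.

Both A and B have characteristic polynomial (x - 4)^4 and minimal polynomial (x - 4)^2. Computing further, both have invariant factors x - 4, x - 4, (x - 4)^2. Hence A and B are similar.

Yes.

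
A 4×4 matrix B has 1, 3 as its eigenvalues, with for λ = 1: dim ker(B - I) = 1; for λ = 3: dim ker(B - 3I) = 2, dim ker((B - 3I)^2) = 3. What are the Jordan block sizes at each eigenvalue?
λ = 1: successive nullity increments [1] count blocks of size ≥ k; block sizes are [1].
λ = 3: successive nullity increments [2, 1] count blocks of size ≥ k; block sizes are [2, 1].

Jordan blocks: (1, 1), (3, 2), (3, 1)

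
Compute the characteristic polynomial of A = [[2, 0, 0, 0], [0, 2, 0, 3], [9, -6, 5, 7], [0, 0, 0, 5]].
xI - A = [[x - 2, 0, 0, 0], [0, x - 2, 0, -3], [-9, 6, x - 5, -7], [0, 0, 0, x - 5]].

Expanding det(xI - A) along the first row:
det(xI - A) = + (x - 2)·det([[x - 2, 0, -3], [6, x - 5, -7], [0, 0, x - 5]]) - (0)·det([[0, 0, -3], [-9, x - 5, -7], [0, 0, x - 5]]) + (0)·det([[0, x - 2, -3], [-9, 6, -7], [0, 0, x - 5]]) - (0)·det([[0, x - 2, 0], [-9, 6, x - 5], [0, 0, 0]]).

Evaluating gives χ_A(x) = x^4 - 14x^3 + 69x^2 - 140x + 100 = (x - 5)^2(x - 2)^2.

χ_A(x) = (x - 5)^2(x - 2)^2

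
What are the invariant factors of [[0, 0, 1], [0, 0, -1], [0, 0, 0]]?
The Jordan structure of A has elementary divisors x^2, x. Arranging the block sizes at each eigenvalue in decreasing order and taking row products gives the invariant factors.

Invariant factors (smallest first, each dividing the next): x, x^2.

Check: the last factor x^2 is the minimal polynomial, and the product x^3 is the characteristic polynomial.

x, x^2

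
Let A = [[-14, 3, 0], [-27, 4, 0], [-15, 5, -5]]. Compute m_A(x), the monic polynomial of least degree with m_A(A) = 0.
The characteristic polynomial factors as (x + 5)^3. The minimal polynomial is ∏(x - λ)^{k_λ} where k_λ is the size of the largest Jordan block at λ.

For λ = -5: rank(A + 5I) = 1, and the largest Jordan block has size 2 (the smallest k with rank((A + 5I)^k) = rank((A + 5I)^(k+1))).

So m_A(x) = (x + 5)^2.

m_A(x) = (x + 5)^2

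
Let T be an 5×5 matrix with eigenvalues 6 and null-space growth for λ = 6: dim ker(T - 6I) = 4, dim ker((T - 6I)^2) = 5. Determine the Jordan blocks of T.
λ = 6: successive nullity increments [4, 1] count blocks of size ≥ k; block sizes are [2, 1, 1, 1].

Jordan blocks: (6, 2), (6, 1), (6, 1), (6, 1)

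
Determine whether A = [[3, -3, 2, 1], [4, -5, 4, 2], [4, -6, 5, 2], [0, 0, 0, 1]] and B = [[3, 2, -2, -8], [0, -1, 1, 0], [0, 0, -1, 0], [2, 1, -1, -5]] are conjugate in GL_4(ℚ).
trace(A) = 4 but trace(B) = -4. The trace is a similarity invariant, so A and B are not similar.

No.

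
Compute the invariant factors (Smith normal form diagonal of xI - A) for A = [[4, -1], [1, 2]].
The Jordan structure of A has elementary divisors (x - 3)^2. Arranging the block sizes at each eigenvalue in decreasing order and taking row products gives the invariant factors.

Invariant factors (smallest first, each dividing the next): (x - 3)^2.

Check: the last factor (x - 3)^2 is the minimal polynomial, and the product (x - 3)^2 is the characteristic polynomial.

(x - 3)^2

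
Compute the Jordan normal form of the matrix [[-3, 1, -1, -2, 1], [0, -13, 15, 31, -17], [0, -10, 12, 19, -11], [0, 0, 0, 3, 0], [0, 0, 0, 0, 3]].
J = [[-3, 1, 0, 0, 0], [0, -3, 0, 0, 0], [0, 0, 2, 0, 0], [0, 0, 0, 3, 0], [0, 0, 0, 0, 3]]

The characteristic polynomial is det(xI - A) = (x - 3)^2(x - 2)(x + 3)^2, so the eigenvalues are -3 (algebraic multiplicity 2), 2 (algebraic multiplicity 1), 3 (algebraic multiplicity 2).

For λ = -3: rank(A + 3I) = 4, rank((A + 3I)^2) = 3. The eigenspace has dimension 5 - 4 = 1, so there is 1 Jordan block; the rank sequence gives block sizes [2].

For λ = 2: algebraic multiplicity 1 gives one 1×1 block.

For λ = 3: rank(A - 3I) = 3. The eigenspace has dimension 5 - 3 = 2, so there are 2 Jordan blocks; the rank sequence gives block sizes [1, 1].

Assembling the blocks gives the Jordan form J above.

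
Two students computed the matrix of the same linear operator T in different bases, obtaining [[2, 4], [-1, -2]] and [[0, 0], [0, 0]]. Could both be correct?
No.

Both have characteristic polynomial x^2, but the minimal polynomial of A is x^2 while the minimal polynomial of B is x. The minimal polynomial is a similarity invariant, so A and B are not similar.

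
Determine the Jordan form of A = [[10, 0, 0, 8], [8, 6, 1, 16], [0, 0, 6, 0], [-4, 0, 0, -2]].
J = [[2, 0, 0, 0], [0, 6, 1, 0], [0, 0, 6, 0], [0, 0, 0, 6]]

The characteristic polynomial is det(xI - A) = (x - 6)^3(x - 2), so the eigenvalues are 2 (algebraic multiplicity 1), 6 (algebraic multiplicity 3).

For λ = 2: algebraic multiplicity 1 gives one 1×1 block.

For λ = 6: rank(A - 6I) = 2, rank((A - 6I)^2) = 1. The eigenspace has dimension 4 - 2 = 2, so there are 2 Jordan blocks; the rank sequence gives block sizes [2, 1].

Assembling the blocks gives the Jordan form J above.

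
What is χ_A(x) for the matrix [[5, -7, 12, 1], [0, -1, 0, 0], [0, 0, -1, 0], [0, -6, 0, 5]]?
xI - A = [[x - 5, 7, -12, -1], [0, x + 1, 0, 0], [0, 0, x + 1, 0], [0, 6, 0, x - 5]].

Expanding det(xI - A) along the first row:
det(xI - A) = + (x - 5)·det([[x + 1, 0, 0], [0, x + 1, 0], [6, 0, x - 5]]) - (7)·det([[0, 0, 0], [0, x + 1, 0], [0, 0, x - 5]]) + (-12)·det([[0, x + 1, 0], [0, 0, 0], [0, 6, x - 5]]) - (-1)·det([[0, x + 1, 0], [0, 0, x + 1], [0, 6, 0]]).

Evaluating gives χ_A(x) = x^4 - 8x^3 + 6x^2 + 40x + 25 = (x - 5)^2(x + 1)^2.

χ_A(x) = (x - 5)^2(x + 1)^2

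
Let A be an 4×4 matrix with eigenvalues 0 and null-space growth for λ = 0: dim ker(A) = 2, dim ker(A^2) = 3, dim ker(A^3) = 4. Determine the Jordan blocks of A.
Jordan blocks: (0, 3), (0, 1)

λ = 0: successive nullity increments [2, 1, 1] count blocks of size ≥ k; block sizes are [3, 1].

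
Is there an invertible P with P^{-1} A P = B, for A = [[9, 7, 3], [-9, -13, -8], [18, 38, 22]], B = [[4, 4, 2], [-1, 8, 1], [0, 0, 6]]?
Both have characteristic polynomial (x - 6)^3, but the minimal polynomial of A is (x - 6)^3 while the minimal polynomial of B is (x - 6)^2. The minimal polynomial is a similarity invariant, so A and B are not similar.

No.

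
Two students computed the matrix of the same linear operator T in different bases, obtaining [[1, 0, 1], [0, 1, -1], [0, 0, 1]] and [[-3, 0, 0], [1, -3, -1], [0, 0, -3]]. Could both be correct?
trace(A) = 3 but trace(B) = -9. The trace is a similarity invariant, so A and B are not similar.

No.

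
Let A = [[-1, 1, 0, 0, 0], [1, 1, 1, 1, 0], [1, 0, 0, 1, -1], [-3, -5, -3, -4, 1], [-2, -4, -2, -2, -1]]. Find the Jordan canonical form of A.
J = [[-1, 1, 0, 0, 0], [0, -1, 1, 0, 0], [0, 0, -1, 0, 0], [0, 0, 0, -1, 1], [0, 0, 0, 0, -1]]

The characteristic polynomial is det(xI - A) = (x + 1)^5, so the eigenvalues are -1 (algebraic multiplicity 5).

For λ = -1: rank(A + I) = 3, rank((A + I)^2) = 1, rank((A + I)^3) = 0. The eigenspace has dimension 5 - 3 = 2, so there are 2 Jordan blocks; the rank sequence gives block sizes [3, 2].

Assembling the blocks gives the Jordan form J above.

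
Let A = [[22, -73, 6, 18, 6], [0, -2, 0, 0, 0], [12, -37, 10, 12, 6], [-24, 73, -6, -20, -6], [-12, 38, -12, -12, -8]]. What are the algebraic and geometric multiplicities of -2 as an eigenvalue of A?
The characteristic polynomial is (x - 4)^2(x + 2)^3, so the factor x + 2 appears with exponent 3: the algebraic multiplicity is 3.

rank(A + 2I) = 3, so the eigenspace has dimension 5 - 3 = 2: the geometric multiplicity is 2.

Since 2 < 3, A is not diagonalizable.

algebraic multiplicity 3, geometric multiplicity 2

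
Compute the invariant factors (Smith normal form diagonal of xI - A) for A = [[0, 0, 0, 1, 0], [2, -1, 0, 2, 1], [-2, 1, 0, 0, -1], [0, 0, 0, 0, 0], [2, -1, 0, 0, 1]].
The Jordan structure of A has elementary divisors x^2, x^2, x. Arranging the block sizes at each eigenvalue in decreasing order and taking row products gives the invariant factors.

Invariant factors (smallest first, each dividing the next): x, x^2, x^2.

Check: the last factor x^2 is the minimal polynomial, and the product x^5 is the characteristic polynomial.

x, x^2, x^2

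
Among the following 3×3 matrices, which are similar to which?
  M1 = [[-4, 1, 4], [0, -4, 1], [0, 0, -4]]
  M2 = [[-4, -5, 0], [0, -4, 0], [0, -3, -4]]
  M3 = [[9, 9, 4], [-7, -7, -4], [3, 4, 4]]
Characteristic polynomials: χ_{M1} = (x + 4)^3, χ_{M2} = (x + 4)^3, χ_{M3} = (x - 2)^3.

{M1}: invariant factors (x + 4)^3.

{M2}: invariant factors x + 4, (x + 4)^2.

{M3}: invariant factors (x - 2)^3.

Matrices are similar if and only if their invariant-factor lists agree; the partition into similarity classes is {M1}, {M2}, {M3}.

3 classes: {M1}, {M2}, {M3}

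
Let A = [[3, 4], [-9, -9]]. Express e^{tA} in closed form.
A has Jordan form J = [[-3, 1], [0, -3]] with A = PJP^{-1}, so e^{tA} = P e^{tJ} P^{-1}.

For a Jordan block J_k(λ), e^{tJ_k(λ)} = e^{λt} · (I + tN + t^2 N^2/2! + ... + t^{k-1} N^{k-1}/(k-1)!) where N is the nilpotent superdiagonal part.

Assembling the blocks and conjugating back gives the entries of e^{tA} as shown above.

e^{tA} = [[(6*t + 1)*e^{-3*t}, 4*t*e^{-3*t}], [-9*t*e^{-3*t}, (1 - 6*t)*e^{-3*t}]]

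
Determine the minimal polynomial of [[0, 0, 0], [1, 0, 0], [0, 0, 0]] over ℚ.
The characteristic polynomial factors as x^3. The minimal polynomial is ∏(x - λ)^{k_λ} where k_λ is the size of the largest Jordan block at λ.

For λ = 0: rank(A) = 1, and the largest Jordan block has size 2 (the smallest k with rank(A^k) = rank(A^(k+1))).

So m_A(x) = x^2.

m_A(x) = x^2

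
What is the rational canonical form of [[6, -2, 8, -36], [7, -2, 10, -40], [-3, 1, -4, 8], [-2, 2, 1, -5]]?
R = [[0, 0, 0, -20], [1, 0, 0, -4], [0, 1, 0, 0], [0, 0, 1, -5]]

The invariant factors of A (the non-unit diagonal entries of the Smith normal form of xI - A over ℚ[x]) are (x + 5)(x^3 + 4), each dividing the next. The characteristic polynomial is their product, (x + 5)(x^3 + 4).

The rational canonical form is the block-diagonal matrix of companion matrices C(f_i):
R = [[0, 0, 0, -20], [1, 0, 0, -4], [0, 1, 0, 0], [0, 0, 1, -5]].

Note the characteristic polynomial does not split into linear factors over ℚ, so A has no Jordan form over ℚ; the rational canonical form exists over any field.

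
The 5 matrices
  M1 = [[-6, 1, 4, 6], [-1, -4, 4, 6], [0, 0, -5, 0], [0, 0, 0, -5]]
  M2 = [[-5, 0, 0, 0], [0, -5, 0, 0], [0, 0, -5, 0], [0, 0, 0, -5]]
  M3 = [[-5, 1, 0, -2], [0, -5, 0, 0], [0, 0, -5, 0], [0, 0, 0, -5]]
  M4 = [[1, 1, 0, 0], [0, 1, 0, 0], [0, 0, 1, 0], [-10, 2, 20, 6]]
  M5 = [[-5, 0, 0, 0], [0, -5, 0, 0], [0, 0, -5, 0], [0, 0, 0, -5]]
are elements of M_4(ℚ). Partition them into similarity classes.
Characteristic polynomials: χ_{M1} = (x + 5)^4, χ_{M2} = (x + 5)^4, χ_{M3} = (x + 5)^4, χ_{M4} = (x - 6)(x - 1)^3, χ_{M5} = (x + 5)^4.

{M1, M3}: invariant factors x + 5, x + 5, (x + 5)^2.

{M2, M5}: invariant factors x + 5, x + 5, x + 5, x + 5.

{M4}: invariant factors x - 1, (x - 6)(x - 1)^2.

Matrices are similar if and only if their invariant-factor lists agree; the partition into similarity classes is {M1, M3}, {M2, M5}, {M4}.

3 classes: {M1, M3}, {M2, M5}, {M4}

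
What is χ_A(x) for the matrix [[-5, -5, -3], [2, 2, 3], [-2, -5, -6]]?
xI - A = [[x + 5, 5, 3], [-2, x - 2, -3], [2, 5, x + 6]].

Expanding det(xI - A) along the first row:
det(xI - A) = + (x + 5)·det([[x - 2, -3], [5, x + 6]]) - (5)·det([[-2, -3], [2, x + 6]]) + (3)·det([[-2, x - 2], [2, 5]]).

Evaluating gives χ_A(x) = x^3 + 9x^2 + 27x + 27 = (x + 3)^3.

χ_A(x) = (x + 3)^3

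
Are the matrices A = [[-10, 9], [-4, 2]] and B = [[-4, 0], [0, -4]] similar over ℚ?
No.

Both have characteristic polynomial (x + 4)^2, but the minimal polynomial of A is (x + 4)^2 while the minimal polynomial of B is x + 4. The minimal polynomial is a similarity invariant, so A and B are not similar.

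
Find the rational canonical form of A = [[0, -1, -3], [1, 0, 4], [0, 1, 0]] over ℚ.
The invariant factors of A (the non-unit diagonal entries of the Smith normal form of xI - A over ℚ[x]) are x^3 - 3x + 3, each dividing the next. The characteristic polynomial is their product, x^3 - 3x + 3.

The rational canonical form is the block-diagonal matrix of companion matrices C(f_i):
R = [[0, 0, -3], [1, 0, 3], [0, 1, 0]].

Note the characteristic polynomial does not split into linear factors over ℚ, so A has no Jordan form over ℚ; the rational canonical form exists over any field.

R = [[0, 0, -3], [1, 0, 3], [0, 1, 0]]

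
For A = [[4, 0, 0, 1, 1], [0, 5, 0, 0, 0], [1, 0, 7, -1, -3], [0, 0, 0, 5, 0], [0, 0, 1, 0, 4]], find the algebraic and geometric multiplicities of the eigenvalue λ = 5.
The characteristic polynomial is (x - 5)^5, so the factor x - 5 appears with exponent 5: the algebraic multiplicity is 5.

rank(A - 5I) = 2, so the eigenspace has dimension 5 - 2 = 3: the geometric multiplicity is 3.

Since 3 < 5, A is not diagonalizable.

algebraic multiplicity 5, geometric multiplicity 3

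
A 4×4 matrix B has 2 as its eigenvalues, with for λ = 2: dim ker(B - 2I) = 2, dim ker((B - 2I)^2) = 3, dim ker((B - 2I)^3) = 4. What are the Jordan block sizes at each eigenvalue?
Jordan blocks: (2, 3), (2, 1)

λ = 2: successive nullity increments [2, 1, 1] count blocks of size ≥ k; block sizes are [3, 1].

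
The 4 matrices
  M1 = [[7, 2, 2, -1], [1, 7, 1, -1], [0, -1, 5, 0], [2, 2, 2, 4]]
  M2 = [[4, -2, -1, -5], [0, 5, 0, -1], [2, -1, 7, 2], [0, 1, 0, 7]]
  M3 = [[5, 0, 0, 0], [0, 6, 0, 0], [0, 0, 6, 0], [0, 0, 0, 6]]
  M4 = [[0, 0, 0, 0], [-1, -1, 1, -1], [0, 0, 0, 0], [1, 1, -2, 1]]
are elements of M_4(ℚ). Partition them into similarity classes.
3 classes: {M1, M2}, {M3}, {M4}

Characteristic polynomials: χ_{M1} = (x - 6)^3(x - 5), χ_{M2} = (x - 6)^3(x - 5), χ_{M3} = (x - 6)^3(x - 5), χ_{M4} = x^4.

{M1, M2}: invariant factors x - 6, (x - 6)^2(x - 5).

{M3}: invariant factors x - 6, x - 6, (x - 6)(x - 5).

{M4}: invariant factors x, x^3.

Matrices are similar if and only if their invariant-factor lists agree; the partition into similarity classes is {M1, M2}, {M3}, {M4}.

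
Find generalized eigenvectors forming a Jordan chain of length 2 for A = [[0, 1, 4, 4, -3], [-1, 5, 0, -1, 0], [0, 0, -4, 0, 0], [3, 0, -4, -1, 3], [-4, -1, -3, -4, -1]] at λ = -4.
v_1 = [[0, 0, 1, 0, 1]]^T, v_2 = [[1, 0, 0, -1, 0]]^T

We seek v_1 ∈ ker((A + 4I)^2) \ ker(A + 4I), then set v_{i+1} = (A + 4I) v_i.

One such chain is v_1 = [[0, 0, 1, 0, 1]]^T, v_2 = [[1, 0, 0, -1, 0]]^T. Check: (A + 4I) v_2 = [[0, 0, 0, 0, 0]]^T = 0.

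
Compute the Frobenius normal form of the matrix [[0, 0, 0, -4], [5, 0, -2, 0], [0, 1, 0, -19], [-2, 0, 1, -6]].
The invariant factors of A (the non-unit diagonal entries of the Smith normal form of xI - A over ℚ[x]) are (x + 1)^2(x + 2)^2, each dividing the next. The characteristic polynomial is their product, (x + 1)^2(x + 2)^2.

The rational canonical form is the block-diagonal matrix of companion matrices C(f_i):
R = [[0, 0, 0, -4], [1, 0, 0, -12], [0, 1, 0, -13], [0, 0, 1, -6]].

R = [[0, 0, 0, -4], [1, 0, 0, -12], [0, 1, 0, -13], [0, 0, 1, -6]]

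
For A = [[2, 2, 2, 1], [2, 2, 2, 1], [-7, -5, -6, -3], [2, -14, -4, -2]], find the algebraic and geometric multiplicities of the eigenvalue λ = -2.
The characteristic polynomial is x^2(x + 2)^2, so the factor x + 2 appears with exponent 2: the algebraic multiplicity is 2.

rank(A + 2I) = 3, so the eigenspace has dimension 4 - 3 = 1: the geometric multiplicity is 1.

Since 1 < 2, A is not diagonalizable.

algebraic multiplicity 2, geometric multiplicity 1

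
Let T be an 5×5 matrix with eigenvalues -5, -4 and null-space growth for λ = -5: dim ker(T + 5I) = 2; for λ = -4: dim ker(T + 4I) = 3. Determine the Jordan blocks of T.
λ = -5: successive nullity increments [2] count blocks of size ≥ k; block sizes are [1, 1].
λ = -4: successive nullity increments [3] count blocks of size ≥ k; block sizes are [1, 1, 1].

Jordan blocks: (-5, 1), (-5, 1), (-4, 1), (-4, 1), (-4, 1)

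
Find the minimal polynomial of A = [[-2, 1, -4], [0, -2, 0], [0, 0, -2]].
The characteristic polynomial factors as (x + 2)^3. The minimal polynomial is ∏(x - λ)^{k_λ} where k_λ is the size of the largest Jordan block at λ.

For λ = -2: rank(A + 2I) = 1, and the largest Jordan block has size 2 (the smallest k with rank((A + 2I)^k) = rank((A + 2I)^(k+1))).

So m_A(x) = (x + 2)^2.

m_A(x) = (x + 2)^2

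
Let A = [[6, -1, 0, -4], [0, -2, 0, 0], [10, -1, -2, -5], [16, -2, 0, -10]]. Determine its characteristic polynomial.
xI - A = [[x - 6, 1, 0, 4], [0, x + 2, 0, 0], [-10, 1, x + 2, 5], [-16, 2, 0, x + 10]].

Expanding det(xI - A) along the first row:
det(xI - A) = + (x - 6)·det([[x + 2, 0, 0], [1, x + 2, 5], [2, 0, x + 10]]) - (1)·det([[0, 0, 0], [-10, x + 2, 5], [-16, 0, x + 10]]) + (0)·det([[0, x + 2, 0], [-10, 1, 5], [-16, 2, x + 10]]) - (4)·det([[0, x + 2, 0], [-10, 1, x + 2], [-16, 2, 0]]).

Evaluating gives χ_A(x) = x^4 + 8x^3 + 24x^2 + 32x + 16 = (x + 2)^4.

χ_A(x) = (x + 2)^4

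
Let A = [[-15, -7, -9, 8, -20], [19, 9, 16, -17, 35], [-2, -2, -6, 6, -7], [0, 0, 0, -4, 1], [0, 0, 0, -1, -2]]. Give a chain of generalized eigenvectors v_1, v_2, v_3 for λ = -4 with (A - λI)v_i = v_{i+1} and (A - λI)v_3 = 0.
We seek v_1 ∈ ker((A + 4I)^3) \ ker((A + 4I)^2), then set v_{i+1} = (A + 4I) v_i.

One such chain is v_1 = [[0, -1, 1, 0, 0]]^T, v_2 = [[-2, 3, 0, 0, 0]]^T, v_3 = [[1, 1, -2, 0, 0]]^T. Check: (A + 4I) v_3 = [[0, 0, 0, 0, 0]]^T = 0.

v_1 = [[0, -1, 1, 0, 0]]^T, v_2 = [[-2, 3, 0, 0, 0]]^T, v_3 = [[1, 1, -2, 0, 0]]^T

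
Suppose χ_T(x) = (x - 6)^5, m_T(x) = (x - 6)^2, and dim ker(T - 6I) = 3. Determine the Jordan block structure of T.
Jordan blocks: (6, 2), (6, 2), (6, 1)

λ = 6: algebraic multiplicity 5 (exponent in χ_T), largest block size 2 (exponent in m_T), 3 blocks (geometric multiplicity). These force block sizes [2, 2, 1].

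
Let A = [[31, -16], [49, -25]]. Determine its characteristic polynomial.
χ_A(x) = (x - 3)^2

xI - A = [[x - 31, 16], [-49, x + 25]].

Expanding det(xI - A) along the first row:
det(xI - A) = + (x - 31)·det([[x + 25]]) - (16)·det([[-49]]).

Evaluating gives χ_A(x) = x^2 - 6x + 9 = (x - 3)^2.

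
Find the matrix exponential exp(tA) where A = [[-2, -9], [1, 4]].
e^{tA} = [[(1 - 3*t)*e^{t}, -9*t*e^{t}], [t*e^{t}, (3*t + 1)*e^{t}]]

A has Jordan form J = [[1, 1], [0, 1]] with A = PJP^{-1}, so e^{tA} = P e^{tJ} P^{-1}.

For a Jordan block J_k(λ), e^{tJ_k(λ)} = e^{λt} · (I + tN + t^2 N^2/2! + ... + t^{k-1} N^{k-1}/(k-1)!) where N is the nilpotent superdiagonal part.

Assembling the blocks and conjugating back gives the entries of e^{tA} as shown above.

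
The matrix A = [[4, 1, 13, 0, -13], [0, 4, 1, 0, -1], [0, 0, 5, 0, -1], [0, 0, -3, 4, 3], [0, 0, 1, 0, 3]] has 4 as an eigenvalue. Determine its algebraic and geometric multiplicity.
algebraic multiplicity 5, geometric multiplicity 3

The characteristic polynomial is (x - 4)^5, so the factor x - 4 appears with exponent 5: the algebraic multiplicity is 5.

rank(A - 4I) = 2, so the eigenspace has dimension 5 - 2 = 3: the geometric multiplicity is 3.

Since 3 < 5, A is not diagonalizable.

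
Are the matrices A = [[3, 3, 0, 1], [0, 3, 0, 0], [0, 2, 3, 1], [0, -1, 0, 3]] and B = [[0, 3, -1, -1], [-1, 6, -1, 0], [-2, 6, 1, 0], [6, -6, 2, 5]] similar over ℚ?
Yes.

Two matrices over a field are similar if and only if they have the same invariant factors.

Both A and B have characteristic polynomial (x - 3)^4 and minimal polynomial (x - 3)^3. Computing further, both have invariant factors x - 3, (x - 3)^3. Hence A and B are similar.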